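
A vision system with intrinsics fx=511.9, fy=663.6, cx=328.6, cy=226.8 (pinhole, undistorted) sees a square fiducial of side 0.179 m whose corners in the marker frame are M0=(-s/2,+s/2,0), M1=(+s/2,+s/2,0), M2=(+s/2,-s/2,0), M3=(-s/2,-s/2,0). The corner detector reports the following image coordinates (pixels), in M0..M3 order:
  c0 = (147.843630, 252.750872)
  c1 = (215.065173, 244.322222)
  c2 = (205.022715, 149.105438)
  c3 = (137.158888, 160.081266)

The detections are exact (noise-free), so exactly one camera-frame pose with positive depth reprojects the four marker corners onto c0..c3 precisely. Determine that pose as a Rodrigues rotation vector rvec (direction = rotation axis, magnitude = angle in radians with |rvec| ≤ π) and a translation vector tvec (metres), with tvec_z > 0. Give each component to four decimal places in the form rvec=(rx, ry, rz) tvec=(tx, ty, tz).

rvec=(0.1046, 0.1765, -0.1057) tvec=(-0.3745, -0.0470, 1.2553)

Intrinsics K: fx=511.9, fy=663.6, cx=328.6, cy=226.8
Marker side s = 0.179 m; corners in marker frame (Z=0):
  M0 = (-0.0895, +0.0895, 0)
  M1 = (+0.0895, +0.0895, 0)
  M2 = (+0.0895, -0.0895, 0)
  M3 = (-0.0895, -0.0895, 0)
Detected image corners:
  c0 = (147.843630, 252.750872) px
  c1 = (215.065173, 244.322222) px
  c2 = (205.022715, 149.105438) px
  c3 = (137.158888, 160.081266) px
Planar DLT: solve 8×8 A·h = b for H (H[2,2]=1):
  H  [+351.98904 +71.17163 +175.87309]
  H  [-83.12169 +539.88351 +201.94338]
  H  [-0.14371 +0.07518 +1.00000]
B = K⁻¹H; ‖b₁‖=0.796642, ‖b₂‖=0.796642; λ = 2/(‖b₁‖+‖b₂‖) = 1.255269, sign → tz>0 ⇒ λ=+1.255269
r₁ = λ·B[:,0] = (+0.97894,-0.09558,-0.18040); r₂ = λ·B[:,1] = (+0.11395,+0.98899,+0.09437)
r₃ = r₁×r₂ = (+0.16939,-0.11293,+0.97906); SVD([r₁ r₂ r₃]) → R = UVᵀ:
  R  [+0.97894 +0.11395 +0.16939]
  R  [-0.09558 +0.98899 -0.11293]
  R  [-0.18040 +0.09437 +0.97906]
t = (-0.37451, -0.04702, +1.25527) m
tr R = 2.946991; θ = arccos((tr R − 1)/2) = 0.230749 rad = 13.221°
axis k = ((R−Rᵀ)₃₂, (R−Rᵀ)₁₃, (R−Rᵀ)₂₁) / (2 sinθ) = (+0.453199, +0.764708, -0.458075)
rvec = θ·k = (+0.104575, +0.176455, -0.105700)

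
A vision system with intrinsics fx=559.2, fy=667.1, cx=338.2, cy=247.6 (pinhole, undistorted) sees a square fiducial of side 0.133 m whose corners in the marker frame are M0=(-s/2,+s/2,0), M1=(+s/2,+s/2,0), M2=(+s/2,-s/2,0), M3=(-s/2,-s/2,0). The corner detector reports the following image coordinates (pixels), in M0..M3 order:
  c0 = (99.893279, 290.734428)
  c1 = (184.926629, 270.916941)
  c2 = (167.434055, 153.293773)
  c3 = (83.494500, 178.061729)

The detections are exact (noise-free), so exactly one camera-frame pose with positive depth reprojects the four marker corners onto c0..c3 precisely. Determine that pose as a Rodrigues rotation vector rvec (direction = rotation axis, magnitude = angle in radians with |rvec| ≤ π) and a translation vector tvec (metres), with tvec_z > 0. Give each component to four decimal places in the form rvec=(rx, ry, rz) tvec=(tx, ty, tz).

Intrinsics K: fx=559.2, fy=667.1, cx=338.2, cy=247.6
Marker side s = 0.133 m; corners in marker frame (Z=0):
  M0 = (-0.0665, +0.0665, 0)
  M1 = (+0.0665, +0.0665, 0)
  M2 = (+0.0665, -0.0665, 0)
  M3 = (-0.0665, -0.0665, 0)
Detected image corners:
  c0 = (99.893279, 290.734428) px
  c1 = (184.926629, 270.916941) px
  c2 = (167.434055, 153.293773) px
  c3 = (83.494500, 178.061729) px
Planar DLT: solve 8×8 A·h = b for H (H[2,2]=1):
  H  [+591.12136 +123.13001 +132.99440]
  H  [-241.17175 +858.38058 +223.37601]
  H  [-0.32931 -0.03129 +1.00000]
B = K⁻¹H; ‖b₁‖=1.320554, ‖b₂‖=1.320554; λ = 2/(‖b₁‖+‖b₂‖) = 0.757258, sign → tz>0 ⇒ λ=+0.757258
r₁ = λ·B[:,0] = (+0.95130,-0.18121,-0.24937); r₂ = λ·B[:,1] = (+0.18107,+0.98318,-0.02370)
r₃ = r₁×r₂ = (+0.24947,-0.02261,+0.96812); SVD([r₁ r₂ r₃]) → R = UVᵀ:
  R  [+0.95130 +0.18107 +0.24947]
  R  [-0.18121 +0.98318 -0.02261]
  R  [-0.24937 -0.02370 +0.96812]
t = (-0.27789, -0.02750, +0.75726) m
tr R = 2.902605; θ = arccos((tr R − 1)/2) = 0.313362 rad = 17.954°
axis k = ((R−Rᵀ)₃₂, (R−Rᵀ)₁₃, (R−Rᵀ)₂₁) / (2 sinθ) = (-0.001757, +0.809131, -0.587625)
rvec = θ·k = (-0.000551, +0.253551, -0.184139)

rvec=(-0.0006, 0.2536, -0.1841) tvec=(-0.2779, -0.0275, 0.7573)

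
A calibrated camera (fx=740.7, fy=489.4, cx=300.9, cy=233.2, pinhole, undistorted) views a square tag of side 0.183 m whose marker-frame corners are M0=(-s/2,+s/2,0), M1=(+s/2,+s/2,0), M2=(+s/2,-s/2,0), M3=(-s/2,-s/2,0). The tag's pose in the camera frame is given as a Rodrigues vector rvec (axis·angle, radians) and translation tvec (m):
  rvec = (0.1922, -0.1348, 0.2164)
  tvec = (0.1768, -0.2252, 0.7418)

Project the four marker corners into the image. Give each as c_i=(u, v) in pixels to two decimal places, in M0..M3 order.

c0=(368.23, 130.69) c1=(535.76, 157.61) c2=(587.22, 38.32) c3=(414.21, 5.50)

Intrinsics K: fx=740.7, fy=489.4, cx=300.9, cy=233.2
Marker side s = 0.183 m; corners in marker frame (Z=0):
  M0 = (-0.0915, +0.0915, 0)
  M1 = (+0.0915, +0.0915, 0)
  M2 = (+0.0915, -0.0915, 0)
  M3 = (-0.0915, -0.0915, 0)
rvec = (0.1922, -0.1348, 0.2164), |rvec| = θ = 0.31928 rad = 18.293°
Rodrigues: sinθ=0.31388, 1−cosθ=0.05054; R = I + sinθ·[k]× + (1−cosθ)·[k]×²:
    [+0.96778 -0.22559 -0.11190]
    [+0.19990 +0.95847 -0.20341]
    [+0.15314 +0.17449 +0.97268]
t = (0.1768, -0.2252, 0.7418) m
M0: Pc = R·M0+t = (+0.06761, -0.15579, +0.74375); u = 740.7·(+0.06761)/0.74375 + 300.9 = 368.2298, v = 489.4·(-0.15579)/0.74375 + 233.2 = 130.6876
M1: Pc = R·M1+t = (+0.24471, -0.11921, +0.77178); u = 740.7·(+0.24471)/0.77178 + 300.9 = 535.7562, v = 489.4·(-0.11921)/0.77178 + 233.2 = 157.6069
M2: Pc = R·M2+t = (+0.28599, -0.29461, +0.73985); u = 740.7·(+0.28599)/0.73985 + 300.9 = 587.2225, v = 489.4·(-0.29461)/0.73985 + 233.2 = 38.3193
M3: Pc = R·M3+t = (+0.10889, -0.33119, +0.71182); u = 740.7·(+0.10889)/0.71182 + 300.9 = 414.2073, v = 489.4·(-0.33119)/0.71182 + 233.2 = 5.4960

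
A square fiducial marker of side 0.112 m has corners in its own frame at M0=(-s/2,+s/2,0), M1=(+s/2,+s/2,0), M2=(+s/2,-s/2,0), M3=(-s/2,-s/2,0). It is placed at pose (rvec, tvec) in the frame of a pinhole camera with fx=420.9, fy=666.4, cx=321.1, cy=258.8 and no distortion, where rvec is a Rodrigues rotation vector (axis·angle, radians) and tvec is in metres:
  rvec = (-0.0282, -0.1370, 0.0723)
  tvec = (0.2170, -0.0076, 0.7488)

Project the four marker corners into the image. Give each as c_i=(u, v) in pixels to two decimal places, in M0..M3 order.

Intrinsics K: fx=420.9, fy=666.4, cx=321.1, cy=258.8
Marker side s = 0.112 m; corners in marker frame (Z=0):
  M0 = (-0.0560, +0.0560, 0)
  M1 = (+0.0560, +0.0560, 0)
  M2 = (+0.0560, -0.0560, 0)
  M3 = (-0.0560, -0.0560, 0)
rvec = (-0.0282, -0.1370, 0.0723), |rvec| = θ = 0.15745 rad = 9.021°
Rodrigues: sinθ=0.15680, 1−cosθ=0.01237; R = I + sinθ·[k]× + (1−cosθ)·[k]×²:
    [+0.98803 -0.07007 -0.13745]
    [+0.07393 +0.99699 +0.02314]
    [+0.13542 -0.03303 +0.99024]
t = (0.2170, -0.0076, 0.7488) m
M0: Pc = R·M0+t = (+0.15775, +0.04409, +0.73937); u = 420.9·(+0.15775)/0.73937 + 321.1 = 410.9004, v = 666.4·(+0.04409)/0.73937 + 258.8 = 298.5403
M1: Pc = R·M1+t = (+0.26841, +0.05237, +0.75453); u = 420.9·(+0.26841)/0.75453 + 321.1 = 470.8240, v = 666.4·(+0.05237)/0.75453 + 258.8 = 305.0544
M2: Pc = R·M2+t = (+0.27625, -0.05929, +0.75823); u = 420.9·(+0.27625)/0.75823 + 321.1 = 474.4502, v = 666.4·(-0.05929)/0.75823 + 258.8 = 206.6894
M3: Pc = R·M3+t = (+0.16559, -0.06757, +0.74307); u = 420.9·(+0.16559)/0.74307 + 321.1 = 414.8989, v = 666.4·(-0.06757)/0.74307 + 258.8 = 198.2000

c0=(410.90, 298.54) c1=(470.82, 305.05) c2=(474.45, 206.69) c3=(414.90, 198.20)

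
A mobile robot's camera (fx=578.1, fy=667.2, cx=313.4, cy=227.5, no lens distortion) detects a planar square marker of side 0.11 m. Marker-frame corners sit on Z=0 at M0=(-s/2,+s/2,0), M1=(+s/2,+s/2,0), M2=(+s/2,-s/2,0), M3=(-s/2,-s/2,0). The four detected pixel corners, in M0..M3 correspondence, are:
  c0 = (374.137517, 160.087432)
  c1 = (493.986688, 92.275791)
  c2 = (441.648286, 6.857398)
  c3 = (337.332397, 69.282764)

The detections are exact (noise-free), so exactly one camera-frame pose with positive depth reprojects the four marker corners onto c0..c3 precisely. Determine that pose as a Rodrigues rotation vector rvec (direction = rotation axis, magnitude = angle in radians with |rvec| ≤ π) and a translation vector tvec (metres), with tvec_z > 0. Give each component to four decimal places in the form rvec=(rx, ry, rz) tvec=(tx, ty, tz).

Intrinsics K: fx=578.1, fy=667.2, cx=313.4, cy=227.5
Marker side s = 0.11 m; corners in marker frame (Z=0):
  M0 = (-0.0550, +0.0550, 0)
  M1 = (+0.0550, +0.0550, 0)
  M2 = (+0.0550, -0.0550, 0)
  M3 = (-0.0550, -0.0550, 0)
Detected image corners:
  c0 = (374.137517, 160.087432) px
  c1 = (493.986688, 92.275791) px
  c2 = (441.648286, 6.857398) px
  c3 = (337.332397, 69.282764) px
Planar DLT: solve 8×8 A·h = b for H (H[2,2]=1):
  H  [+895.02211 -67.21382 +409.47913]
  H  [-614.27176 +707.41013 +79.87214]
  H  [-0.29012 -1.14452 +1.00000]
B = K⁻¹H; ‖b₁‖=1.915241, ‖b₂‖=1.915241; λ = 2/(‖b₁‖+‖b₂‖) = 0.522127, sign → tz>0 ⇒ λ=+0.522127
r₁ = λ·B[:,0] = (+0.89049,-0.42906,-0.15148); r₂ = λ·B[:,1] = (+0.26326,+0.75736,-0.59758)
r₃ = r₁×r₂ = (+0.37112,+0.49226,+0.78737); SVD([r₁ r₂ r₃]) → R = UVᵀ:
  R  [+0.89049 +0.26326 +0.37112]
  R  [-0.42906 +0.75736 +0.49226]
  R  [-0.15148 -0.59758 +0.78737]
t = (+0.08678, -0.11553, +0.52213) m
tr R = 2.435210; θ = arccos((tr R − 1)/2) = 0.770439 rad = 44.143°
axis k = ((R−Rᵀ)₃₂, (R−Rᵀ)₁₃, (R−Rᵀ)₂₁) / (2 sinθ) = (-0.782428, +0.375190, -0.497029)
rvec = θ·k = (-0.602814, +0.289061, -0.382931)

rvec=(-0.6028, 0.2891, -0.3829) tvec=(0.0868, -0.1155, 0.5221)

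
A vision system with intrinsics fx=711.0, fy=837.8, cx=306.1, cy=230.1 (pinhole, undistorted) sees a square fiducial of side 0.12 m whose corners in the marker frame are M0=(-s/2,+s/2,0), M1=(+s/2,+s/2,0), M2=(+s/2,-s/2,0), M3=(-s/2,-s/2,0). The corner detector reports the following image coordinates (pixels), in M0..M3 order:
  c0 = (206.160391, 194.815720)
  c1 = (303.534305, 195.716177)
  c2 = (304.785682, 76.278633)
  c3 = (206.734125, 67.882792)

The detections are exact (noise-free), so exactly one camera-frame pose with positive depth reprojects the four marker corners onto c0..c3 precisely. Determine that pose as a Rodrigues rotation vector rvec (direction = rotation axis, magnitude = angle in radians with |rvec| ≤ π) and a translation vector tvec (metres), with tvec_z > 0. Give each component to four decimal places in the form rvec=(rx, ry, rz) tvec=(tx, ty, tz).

Intrinsics K: fx=711.0, fy=837.8, cx=306.1, cy=230.1
Marker side s = 0.12 m; corners in marker frame (Z=0):
  M0 = (-0.0600, +0.0600, 0)
  M1 = (+0.0600, +0.0600, 0)
  M2 = (+0.0600, -0.0600, 0)
  M3 = (-0.0600, -0.0600, 0)
Detected image corners:
  c0 = (206.160391, 194.815720) px
  c1 = (303.534305, 195.716177) px
  c2 = (304.785682, 76.278633) px
  c3 = (206.734125, 67.882792) px
Planar DLT: solve 8×8 A·h = b for H (H[2,2]=1):
  H  [+943.11272 +8.26776 +256.78137]
  H  [+106.08174 +1033.95324 +133.97470]
  H  [+0.50470 +0.06251 +1.00000]
B = K⁻¹H; ‖b₁‖=1.218662, ‖b₂‖=1.218662; λ = 2/(‖b₁‖+‖b₂‖) = 0.820572, sign → tz>0 ⇒ λ=+0.820572
r₁ = λ·B[:,0] = (+0.91016,-0.00984,+0.41414); r₂ = λ·B[:,1] = (-0.01254,+0.99861,+0.05129)
r₃ = r₁×r₂ = (-0.41407,-0.05188,+0.90877); SVD([r₁ r₂ r₃]) → R = UVᵀ:
  R  [+0.91016 -0.01254 -0.41407]
  R  [-0.00984 +0.99861 -0.05188]
  R  [+0.41414 +0.05129 +0.90877]
t = (-0.05692, -0.09415, +0.82057) m
tr R = 2.817533; θ = arccos((tr R − 1)/2) = 0.430478 rad = 24.665°
axis k = ((R−Rᵀ)₃₂, (R−Rᵀ)₁₃, (R−Rᵀ)₂₁) / (2 sinθ) = (+0.123610, -0.992326, +0.003232)
rvec = θ·k = (+0.053211, -0.427174, +0.001391)

rvec=(0.0532, -0.4272, 0.0014) tvec=(-0.0569, -0.0941, 0.8206)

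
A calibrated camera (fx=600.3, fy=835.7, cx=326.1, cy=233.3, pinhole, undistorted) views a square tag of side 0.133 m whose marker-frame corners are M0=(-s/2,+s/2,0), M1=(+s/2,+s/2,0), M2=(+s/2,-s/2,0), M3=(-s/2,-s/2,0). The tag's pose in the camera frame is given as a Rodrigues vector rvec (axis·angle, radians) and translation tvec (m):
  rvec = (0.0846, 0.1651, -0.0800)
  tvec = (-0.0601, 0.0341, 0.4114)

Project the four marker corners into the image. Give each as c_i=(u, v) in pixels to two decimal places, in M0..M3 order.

c0=(158.03, 438.42) c1=(342.43, 429.80) c2=(325.40, 155.53) c3=(137.35, 178.98)

Intrinsics K: fx=600.3, fy=835.7, cx=326.1, cy=233.3
Marker side s = 0.133 m; corners in marker frame (Z=0):
  M0 = (-0.0665, +0.0665, 0)
  M1 = (+0.0665, +0.0665, 0)
  M2 = (+0.0665, -0.0665, 0)
  M3 = (-0.0665, -0.0665, 0)
rvec = (0.0846, 0.1651, -0.0800), |rvec| = θ = 0.20203 rad = 11.575°
Rodrigues: sinθ=0.20066, 1−cosθ=0.02034; R = I + sinθ·[k]× + (1−cosθ)·[k]×²:
    [+0.98323 +0.08642 +0.16061]
    [-0.07250 +0.99324 -0.09061]
    [-0.16735 +0.07744 +0.98285]
t = (-0.0601, 0.0341, 0.4114) m
M0: Pc = R·M0+t = (-0.11974, +0.10497, +0.42768); u = 600.3·(-0.11974)/0.42768 + 326.1 = 158.0331, v = 835.7·(+0.10497)/0.42768 + 233.3 = 438.4187
M1: Pc = R·M1+t = (+0.01103, +0.09533, +0.40542); u = 600.3·(+0.01103)/0.40542 + 326.1 = 342.4340, v = 835.7·(+0.09533)/0.40542 + 233.3 = 429.8044
M2: Pc = R·M2+t = (-0.00046, -0.03677, +0.39512); u = 600.3·(-0.00046)/0.39512 + 326.1 = 325.3980, v = 835.7·(-0.03677)/0.39512 + 233.3 = 155.5259
M3: Pc = R·M3+t = (-0.13123, -0.02713, +0.41738); u = 600.3·(-0.13123)/0.41738 + 326.1 = 137.3549, v = 835.7·(-0.02713)/0.41738 + 233.3 = 178.9793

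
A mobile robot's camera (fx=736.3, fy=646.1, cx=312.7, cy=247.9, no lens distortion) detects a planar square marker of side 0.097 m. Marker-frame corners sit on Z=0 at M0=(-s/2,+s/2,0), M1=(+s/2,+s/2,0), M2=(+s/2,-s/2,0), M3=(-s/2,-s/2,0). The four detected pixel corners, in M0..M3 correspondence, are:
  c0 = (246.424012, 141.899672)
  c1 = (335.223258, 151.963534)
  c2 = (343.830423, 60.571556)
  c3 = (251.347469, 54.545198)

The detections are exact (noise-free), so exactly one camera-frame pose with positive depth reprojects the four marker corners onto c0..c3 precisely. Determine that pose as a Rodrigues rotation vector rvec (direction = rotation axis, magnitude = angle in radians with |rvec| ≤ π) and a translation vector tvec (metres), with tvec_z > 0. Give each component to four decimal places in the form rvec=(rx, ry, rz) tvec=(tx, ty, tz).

Intrinsics K: fx=736.3, fy=646.1, cx=312.7, cy=247.9
Marker side s = 0.097 m; corners in marker frame (Z=0):
  M0 = (-0.0485, +0.0485, 0)
  M1 = (+0.0485, +0.0485, 0)
  M2 = (+0.0485, -0.0485, 0)
  M3 = (-0.0485, -0.0485, 0)
Detected image corners:
  c0 = (246.424012, 141.899672) px
  c1 = (335.223258, 151.963534) px
  c2 = (343.830423, 60.571556) px
  c3 = (251.347469, 54.545198) px
Planar DLT: solve 8×8 A·h = b for H (H[2,2]=1):
  H  [+786.96485 +42.99879 +293.04447]
  H  [+32.19337 +959.89046 +102.97458]
  H  [-0.50008 +0.38165 +1.00000]
B = K⁻¹H; ‖b₁‖=1.396408, ‖b₂‖=1.396408; λ = 2/(‖b₁‖+‖b₂‖) = 0.716123, sign → tz>0 ⇒ λ=+0.716123
r₁ = λ·B[:,0] = (+0.91749,+0.17309,-0.35812); r₂ = λ·B[:,1] = (-0.07425,+0.95906,+0.27331)
r₃ = r₁×r₂ = (+0.39077,-0.22417,+0.89278); SVD([r₁ r₂ r₃]) → R = UVᵀ:
  R  [+0.91749 -0.07425 +0.39077]
  R  [+0.17309 +0.95906 -0.22417]
  R  [-0.35812 +0.27331 +0.89278]
t = (-0.01912, -0.16063, +0.71612) m
tr R = 2.769324; θ = arccos((tr R − 1)/2) = 0.485027 rad = 27.790°
axis k = ((R−Rᵀ)₃₂, (R−Rᵀ)₁₃, (R−Rᵀ)₂₁) / (2 sinθ) = (+0.533505, +0.803127, +0.265254)
rvec = θ·k = (+0.258764, +0.389539, +0.128655)

rvec=(0.2588, 0.3895, 0.1287) tvec=(-0.0191, -0.1606, 0.7161)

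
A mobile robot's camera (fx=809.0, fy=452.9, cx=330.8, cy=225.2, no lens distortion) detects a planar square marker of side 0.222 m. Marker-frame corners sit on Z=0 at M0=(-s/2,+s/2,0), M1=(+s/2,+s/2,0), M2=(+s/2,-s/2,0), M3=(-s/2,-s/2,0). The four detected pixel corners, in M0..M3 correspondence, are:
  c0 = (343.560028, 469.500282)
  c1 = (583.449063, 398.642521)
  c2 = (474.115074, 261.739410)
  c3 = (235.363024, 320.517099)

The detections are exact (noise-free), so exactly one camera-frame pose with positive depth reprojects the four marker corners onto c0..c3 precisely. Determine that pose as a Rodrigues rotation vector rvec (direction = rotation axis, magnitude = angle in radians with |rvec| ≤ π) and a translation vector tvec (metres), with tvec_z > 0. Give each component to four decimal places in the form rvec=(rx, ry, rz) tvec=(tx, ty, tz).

rvec=(-0.1478, -0.1827, -0.3935) tvec=(0.0671, 0.1986, 0.6662)

Intrinsics K: fx=809.0, fy=452.9, cx=330.8, cy=225.2
Marker side s = 0.222 m; corners in marker frame (Z=0):
  M0 = (-0.1110, +0.1110, 0)
  M1 = (+0.1110, +0.1110, 0)
  M2 = (+0.1110, -0.1110, 0)
  M3 = (-0.1110, -0.1110, 0)
Detected image corners:
  c0 = (343.560028, 469.500282) px
  c1 = (583.449063, 398.642521) px
  c2 = (474.115074, 261.739410) px
  c3 = (235.363024, 320.517099) px
Planar DLT: solve 8×8 A·h = b for H (H[2,2]=1):
  H  [+1203.81336 +424.07603 +412.23418]
  H  [-179.95557 +584.51192 +360.21457]
  H  [+0.30758 -0.16119 +1.00000]
B = K⁻¹H; ‖b₁‖=1.501053, ‖b₂‖=1.501053; λ = 2/(‖b₁‖+‖b₂‖) = 0.666199, sign → tz>0 ⇒ λ=+0.666199
r₁ = λ·B[:,0] = (+0.90753,-0.36660,+0.20491); r₂ = λ·B[:,1] = (+0.39313,+0.91319,-0.10738)
r₃ = r₁×r₂ = (-0.14776,+0.17801,+0.97287); SVD([r₁ r₂ r₃]) → R = UVᵀ:
  R  [+0.90753 +0.39313 -0.14776]
  R  [-0.36660 +0.91319 +0.17801]
  R  [+0.20491 -0.10738 +0.97287]
t = (+0.06706, +0.19860, +0.66620) m
tr R = 2.793597; θ = arccos((tr R − 1)/2) = 0.458317 rad = 26.260°
axis k = ((R−Rᵀ)₃₂, (R−Rᵀ)₁₃, (R−Rᵀ)₂₁) / (2 sinθ) = (-0.322525, -0.398549, -0.858567)
rvec = θ·k = (-0.147819, -0.182662, -0.393496)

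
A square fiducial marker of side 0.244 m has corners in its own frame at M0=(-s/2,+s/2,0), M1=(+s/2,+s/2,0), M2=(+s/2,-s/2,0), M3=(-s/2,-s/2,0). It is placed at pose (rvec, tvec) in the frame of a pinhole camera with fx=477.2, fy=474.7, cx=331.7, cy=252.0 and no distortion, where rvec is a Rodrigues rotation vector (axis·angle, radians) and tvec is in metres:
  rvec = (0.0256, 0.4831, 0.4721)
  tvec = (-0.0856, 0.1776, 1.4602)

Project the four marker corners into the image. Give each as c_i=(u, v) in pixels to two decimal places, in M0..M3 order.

c0=(258.92, 324.10) c1=(317.29, 365.62) c2=(353.05, 293.92) c3=(290.85, 256.66)

Intrinsics K: fx=477.2, fy=474.7, cx=331.7, cy=252.0
Marker side s = 0.244 m; corners in marker frame (Z=0):
  M0 = (-0.1220, +0.1220, 0)
  M1 = (+0.1220, +0.1220, 0)
  M2 = (+0.1220, -0.1220, 0)
  M3 = (-0.1220, -0.1220, 0)
rvec = (0.0256, 0.4831, 0.4721), |rvec| = θ = 0.67596 rad = 38.730°
Rodrigues: sinθ=0.62565, 1−cosθ=0.21989; R = I + sinθ·[k]× + (1−cosθ)·[k]×²:
    [+0.78042 -0.43101 +0.45296]
    [+0.44291 +0.89242 +0.08606]
    [-0.44133 +0.13345 +0.88737]
t = (-0.0856, 0.1776, 1.4602) m
M0: Pc = R·M0+t = (-0.23339, +0.23244, +1.53032); u = 477.2·(-0.23339)/1.53032 + 331.7 = 258.9206, v = 474.7·(+0.23244)/1.53032 + 252.0 = 324.1021
M1: Pc = R·M1+t = (-0.04297, +0.34051, +1.42264); u = 477.2·(-0.04297)/1.42264 + 331.7 = 317.2860, v = 474.7·(+0.34051)/1.42264 + 252.0 = 365.6202
M2: Pc = R·M2+t = (+0.06219, +0.12276, +1.39008); u = 477.2·(+0.06219)/1.39008 + 331.7 = 353.0508, v = 474.7·(+0.12276)/1.39008 + 252.0 = 293.9214
M3: Pc = R·M3+t = (-0.12823, +0.01469, +1.49776); u = 477.2·(-0.12823)/1.49776 + 331.7 = 290.8452, v = 474.7·(+0.01469)/1.49776 + 252.0 = 256.6555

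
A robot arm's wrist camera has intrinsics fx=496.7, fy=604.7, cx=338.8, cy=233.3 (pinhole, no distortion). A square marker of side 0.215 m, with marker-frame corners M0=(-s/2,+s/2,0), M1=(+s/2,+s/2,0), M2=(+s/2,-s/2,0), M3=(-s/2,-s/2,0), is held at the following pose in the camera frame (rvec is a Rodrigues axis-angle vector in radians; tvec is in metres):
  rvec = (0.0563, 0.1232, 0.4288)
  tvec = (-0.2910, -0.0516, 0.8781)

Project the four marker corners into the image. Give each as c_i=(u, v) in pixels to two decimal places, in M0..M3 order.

c0=(99.83, 234.03) c1=(203.61, 296.13) c2=(252.06, 159.79) c3=(144.97, 100.04)

Intrinsics K: fx=496.7, fy=604.7, cx=338.8, cy=233.3
Marker side s = 0.215 m; corners in marker frame (Z=0):
  M0 = (-0.1075, +0.1075, 0)
  M1 = (+0.1075, +0.1075, 0)
  M2 = (+0.1075, -0.1075, 0)
  M3 = (-0.1075, -0.1075, 0)
rvec = (0.0563, 0.1232, 0.4288), |rvec| = θ = 0.44969 rad = 25.765°
Rodrigues: sinθ=0.43468, 1−cosθ=0.09942; R = I + sinθ·[k]× + (1−cosθ)·[k]×²:
    [+0.90214 -0.41108 +0.13096]
    [+0.41790 +0.90805 -0.02845]
    [-0.10722 +0.08039 +0.99098]
t = (-0.2910, -0.0516, 0.8781) m
M0: Pc = R·M0+t = (-0.43217, +0.00109, +0.89827); u = 496.7·(-0.43217)/0.89827 + 338.8 = 99.8295, v = 604.7·(+0.00109)/0.89827 + 233.3 = 234.0340
M1: Pc = R·M1+t = (-0.23821, +0.09094, +0.87522); u = 496.7·(-0.23821)/0.87522 + 338.8 = 203.6111, v = 604.7·(+0.09094)/0.87522 + 233.3 = 296.1315
M2: Pc = R·M2+t = (-0.14983, -0.10429, +0.85793); u = 496.7·(-0.14983)/0.85793 + 338.8 = 252.0568, v = 604.7·(-0.10429)/0.85793 + 233.3 = 159.7926
M3: Pc = R·M3+t = (-0.34379, -0.19414, +0.88098); u = 496.7·(-0.34379)/0.88098 + 338.8 = 144.9714, v = 604.7·(-0.19414)/0.88098 + 233.3 = 100.0442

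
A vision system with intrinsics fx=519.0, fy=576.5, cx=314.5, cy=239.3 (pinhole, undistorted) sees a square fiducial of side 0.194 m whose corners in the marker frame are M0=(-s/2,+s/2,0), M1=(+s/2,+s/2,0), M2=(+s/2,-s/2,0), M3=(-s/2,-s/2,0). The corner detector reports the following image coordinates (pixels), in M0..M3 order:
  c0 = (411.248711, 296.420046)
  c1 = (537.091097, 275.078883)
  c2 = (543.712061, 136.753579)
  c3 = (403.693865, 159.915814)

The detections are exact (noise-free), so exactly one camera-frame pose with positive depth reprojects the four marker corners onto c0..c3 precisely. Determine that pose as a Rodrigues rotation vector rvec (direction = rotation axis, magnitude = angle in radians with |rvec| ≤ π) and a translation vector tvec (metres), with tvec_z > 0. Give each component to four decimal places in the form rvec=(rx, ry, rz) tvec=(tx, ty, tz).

Intrinsics K: fx=519.0, fy=576.5, cx=314.5, cy=239.3
Marker side s = 0.194 m; corners in marker frame (Z=0):
  M0 = (-0.0970, +0.0970, 0)
  M1 = (+0.0970, +0.0970, 0)
  M2 = (+0.0970, -0.0970, 0)
  M3 = (-0.0970, -0.0970, 0)
Detected image corners:
  c0 = (411.248711, 296.420046) px
  c1 = (537.091097, 275.078883) px
  c2 = (543.712061, 136.753579) px
  c3 = (403.693865, 159.915814) px
Planar DLT: solve 8×8 A·h = b for H (H[2,2]=1):
  H  [+693.06546 +262.81988 +474.08227]
  H  [-109.95871 +827.62425 +220.68278]
  H  [+0.02069 +0.54962 +1.00000]
B = K⁻¹H; ‖b₁‖=1.337941, ‖b₂‖=1.337941; λ = 2/(‖b₁‖+‖b₂‖) = 0.747417, sign → tz>0 ⇒ λ=+0.747417
r₁ = λ·B[:,0] = (+0.98872,-0.14898,+0.01546); r₂ = λ·B[:,1] = (+0.12956,+0.90247,+0.41080)
r₃ = r₁×r₂ = (-0.07516,-0.40416,+0.91160); SVD([r₁ r₂ r₃]) → R = UVᵀ:
  R  [+0.98872 +0.12956 -0.07516]
  R  [-0.14898 +0.90247 -0.40416]
  R  [+0.01546 +0.41080 +0.91160]
t = (+0.22982, -0.02414, +0.74742) m
tr R = 2.802790; θ = arccos((tr R − 1)/2) = 0.447816 rad = 25.658°
axis k = ((R−Rᵀ)₃₂, (R−Rᵀ)₁₃, (R−Rᵀ)₂₁) / (2 sinθ) = (+0.941064, -0.104642, -0.321635)
rvec = θ·k = (+0.421424, -0.046860, -0.144033)

rvec=(0.4214, -0.0469, -0.1440) tvec=(0.2298, -0.0241, 0.7474)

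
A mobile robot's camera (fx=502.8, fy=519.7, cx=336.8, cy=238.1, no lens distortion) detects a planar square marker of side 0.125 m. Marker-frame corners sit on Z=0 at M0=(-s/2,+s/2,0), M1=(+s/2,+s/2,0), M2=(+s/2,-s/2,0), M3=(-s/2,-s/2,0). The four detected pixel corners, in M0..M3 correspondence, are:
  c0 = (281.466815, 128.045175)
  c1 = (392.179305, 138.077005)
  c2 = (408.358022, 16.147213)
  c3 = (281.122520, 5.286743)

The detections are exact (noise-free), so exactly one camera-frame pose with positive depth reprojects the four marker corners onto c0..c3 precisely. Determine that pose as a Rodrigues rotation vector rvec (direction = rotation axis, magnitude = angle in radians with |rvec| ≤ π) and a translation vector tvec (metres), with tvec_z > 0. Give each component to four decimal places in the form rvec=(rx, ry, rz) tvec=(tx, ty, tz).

Intrinsics K: fx=502.8, fy=519.7, cx=336.8, cy=238.1
Marker side s = 0.125 m; corners in marker frame (Z=0):
  M0 = (-0.0625, +0.0625, 0)
  M1 = (+0.0625, +0.0625, 0)
  M2 = (+0.0625, -0.0625, 0)
  M3 = (-0.0625, -0.0625, 0)
Detected image corners:
  c0 = (281.466815, 128.045175) px
  c1 = (392.179305, 138.077005) px
  c2 = (408.358022, 16.147213) px
  c3 = (281.122520, 5.286743) px
Planar DLT: solve 8×8 A·h = b for H (H[2,2]=1):
  H  [+933.42916 +314.53195 +340.35706]
  H  [+80.43171 +1058.43889 +76.11330]
  H  [-0.04045 +1.10834 +1.00000]
B = K⁻¹H; ‖b₁‖=1.891945, ‖b₂‖=1.891945; λ = 2/(‖b₁‖+‖b₂‖) = 0.528557, sign → tz>0 ⇒ λ=+0.528557
r₁ = λ·B[:,0] = (+0.99557,+0.09160,-0.02138); r₂ = λ·B[:,1] = (-0.06177,+0.80808,+0.58582)
r₃ = r₁×r₂ = (+0.07094,-0.58190,+0.81016); SVD([r₁ r₂ r₃]) → R = UVᵀ:
  R  [+0.99557 -0.06177 +0.07094]
  R  [+0.09160 +0.80808 -0.58190]
  R  [-0.02138 +0.58582 +0.81016]
t = (+0.00374, -0.16475, +0.52856) m
tr R = 2.613808; θ = arccos((tr R − 1)/2) = 0.631905 rad = 36.205°
axis k = ((R−Rᵀ)₃₂, (R−Rᵀ)₁₃, (R−Rᵀ)₂₁) / (2 sinθ) = (+0.988453, +0.078144, +0.129820)
rvec = θ·k = (+0.624608, +0.049380, +0.082034)

rvec=(0.6246, 0.0494, 0.0820) tvec=(0.0037, -0.1647, 0.5286)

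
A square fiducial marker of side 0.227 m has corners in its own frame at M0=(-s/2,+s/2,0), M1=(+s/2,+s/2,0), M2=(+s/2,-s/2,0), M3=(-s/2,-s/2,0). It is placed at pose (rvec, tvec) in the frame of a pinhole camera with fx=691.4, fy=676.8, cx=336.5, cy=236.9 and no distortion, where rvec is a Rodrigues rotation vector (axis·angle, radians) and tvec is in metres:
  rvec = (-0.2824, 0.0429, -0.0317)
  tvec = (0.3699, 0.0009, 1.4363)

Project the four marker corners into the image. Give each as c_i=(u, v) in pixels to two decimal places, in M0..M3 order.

c0=(463.81, 291.70) c1=(576.51, 287.95) c2=(563.41, 184.98) c3=(455.64, 189.18)

Intrinsics K: fx=691.4, fy=676.8, cx=336.5, cy=236.9
Marker side s = 0.227 m; corners in marker frame (Z=0):
  M0 = (-0.1135, +0.1135, 0)
  M1 = (+0.1135, +0.1135, 0)
  M2 = (+0.1135, -0.1135, 0)
  M3 = (-0.1135, -0.1135, 0)
rvec = (-0.2824, 0.0429, -0.0317), |rvec| = θ = 0.28739 rad = 16.466°
Rodrigues: sinθ=0.28345, 1−cosθ=0.04101; R = I + sinθ·[k]× + (1−cosθ)·[k]×²:
    [+0.99859 +0.02525 +0.04676]
    [-0.03728 +0.95990 +0.27785]
    [-0.03787 -0.27920 +0.95948]
t = (0.3699, 0.0009, 1.4363) m
M0: Pc = R·M0+t = (+0.25943, +0.11408, +1.40891); u = 691.4·(+0.25943)/1.40891 + 336.5 = 463.8094, v = 676.8·(+0.11408)/1.40891 + 236.9 = 291.7009
M1: Pc = R·M1+t = (+0.48611, +0.10562, +1.40031); u = 691.4·(+0.48611)/1.40031 + 336.5 = 576.5131, v = 676.8·(+0.10562)/1.40031 + 236.9 = 287.9470
M2: Pc = R·M2+t = (+0.48037, -0.11228, +1.46369); u = 691.4·(+0.48037)/1.46369 + 336.5 = 563.4128, v = 676.8·(-0.11228)/1.46369 + 236.9 = 184.9826
M3: Pc = R·M3+t = (+0.25369, -0.10382, +1.47229); u = 691.4·(+0.25369)/1.47229 + 336.5 = 455.6373, v = 676.8·(-0.10382)/1.47229 + 236.9 = 189.1760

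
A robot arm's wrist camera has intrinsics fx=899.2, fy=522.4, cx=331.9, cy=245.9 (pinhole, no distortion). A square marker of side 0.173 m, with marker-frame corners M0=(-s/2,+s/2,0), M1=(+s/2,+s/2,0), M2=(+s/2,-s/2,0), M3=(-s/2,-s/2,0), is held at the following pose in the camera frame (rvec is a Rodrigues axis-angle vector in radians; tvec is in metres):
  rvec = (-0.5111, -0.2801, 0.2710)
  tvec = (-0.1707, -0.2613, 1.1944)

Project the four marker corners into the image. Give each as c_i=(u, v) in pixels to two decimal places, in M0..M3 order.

Intrinsics K: fx=899.2, fy=522.4, cx=331.9, cy=245.9
Marker side s = 0.173 m; corners in marker frame (Z=0):
  M0 = (-0.0865, +0.0865, 0)
  M1 = (+0.0865, +0.0865, 0)
  M2 = (+0.0865, -0.0865, 0)
  M3 = (-0.0865, -0.0865, 0)
rvec = (-0.5111, -0.2801, 0.2710), |rvec| = θ = 0.64274 rad = 36.827°
Rodrigues: sinθ=0.59939, 1−cosθ=0.19955; R = I + sinθ·[k]× + (1−cosθ)·[k]×²:
    [+0.92663 -0.18357 -0.32811]
    [+0.32187 +0.83835 +0.43996]
    [+0.19431 -0.51329 +0.83593]
t = (-0.1707, -0.2613, 1.1944) m
M0: Pc = R·M0+t = (-0.26673, -0.21662, +1.13319); u = 899.2·(-0.26673)/1.13319 + 331.9 = 120.2449, v = 522.4·(-0.21662)/1.13319 + 245.9 = 146.0364
M1: Pc = R·M1+t = (-0.10643, -0.16094, +1.16681); u = 899.2·(-0.10643)/1.16681 + 331.9 = 249.8832, v = 522.4·(-0.16094)/1.16681 + 245.9 = 173.8440
M2: Pc = R·M2+t = (-0.07467, -0.30598, +1.25561); u = 899.2·(-0.07467)/1.25561 + 331.9 = 278.4272, v = 522.4·(-0.30598)/1.25561 + 245.9 = 118.5978
M3: Pc = R·M3+t = (-0.23497, -0.36166, +1.22199); u = 899.2·(-0.23497)/1.22199 + 331.9 = 158.9947, v = 522.4·(-0.36166)/1.22199 + 245.9 = 91.2912

c0=(120.24, 146.04) c1=(249.88, 173.84) c2=(278.43, 118.60) c3=(158.99, 91.29)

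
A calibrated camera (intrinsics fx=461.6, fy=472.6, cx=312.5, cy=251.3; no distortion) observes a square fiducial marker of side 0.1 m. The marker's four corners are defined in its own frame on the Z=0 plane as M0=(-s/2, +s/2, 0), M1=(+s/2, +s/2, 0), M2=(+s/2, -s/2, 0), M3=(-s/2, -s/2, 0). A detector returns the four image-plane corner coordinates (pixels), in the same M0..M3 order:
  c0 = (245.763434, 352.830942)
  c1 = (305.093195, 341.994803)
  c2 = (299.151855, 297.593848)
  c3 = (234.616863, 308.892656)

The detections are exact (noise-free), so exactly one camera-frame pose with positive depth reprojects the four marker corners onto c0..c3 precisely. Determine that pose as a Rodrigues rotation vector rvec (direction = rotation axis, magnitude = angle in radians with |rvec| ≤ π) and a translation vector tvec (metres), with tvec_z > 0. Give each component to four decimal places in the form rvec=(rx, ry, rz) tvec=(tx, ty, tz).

Intrinsics K: fx=461.6, fy=472.6, cx=312.5, cy=251.3
Marker side s = 0.1 m; corners in marker frame (Z=0):
  M0 = (-0.0500, +0.0500, 0)
  M1 = (+0.0500, +0.0500, 0)
  M2 = (+0.0500, -0.0500, 0)
  M3 = (-0.0500, -0.0500, 0)
Detected image corners:
  c0 = (245.763434, 352.830942) px
  c1 = (305.093195, 341.994803) px
  c2 = (299.151855, 297.593848) px
  c3 = (234.616863, 308.892656) px
Planar DLT: solve 8×8 A·h = b for H (H[2,2]=1):
  H  [+645.99035 +309.37804 +271.49125]
  H  [-77.29493 +710.54478 +326.21225]
  H  [+0.10231 +0.82636 +1.00000]
B = K⁻¹H; ‖b₁‖=1.351811, ‖b₂‖=1.351811; λ = 2/(‖b₁‖+‖b₂‖) = 0.739748, sign → tz>0 ⇒ λ=+0.739748
r₁ = λ·B[:,0] = (+0.98401,-0.16123,+0.07568); r₂ = λ·B[:,1] = (+0.08196,+0.78715,+0.61130)
r₃ = r₁×r₂ = (-0.15813,-0.59532,+0.78778); SVD([r₁ r₂ r₃]) → R = UVᵀ:
  R  [+0.98401 +0.08196 -0.15813]
  R  [-0.16123 +0.78715 -0.59532]
  R  [+0.07568 +0.61130 +0.78778]
t = (-0.06572, +0.11726, +0.73975) m
tr R = 2.558933; θ = arccos((tr R − 1)/2) = 0.676983 rad = 38.788°
axis k = ((R−Rᵀ)₃₂, (R−Rᵀ)₁₃, (R−Rᵀ)₂₁) / (2 sinθ) = (+0.963066, -0.186623, -0.194104)
rvec = θ·k = (+0.651979, -0.126340, -0.131405)

rvec=(0.6520, -0.1263, -0.1314) tvec=(-0.0657, 0.1173, 0.7397)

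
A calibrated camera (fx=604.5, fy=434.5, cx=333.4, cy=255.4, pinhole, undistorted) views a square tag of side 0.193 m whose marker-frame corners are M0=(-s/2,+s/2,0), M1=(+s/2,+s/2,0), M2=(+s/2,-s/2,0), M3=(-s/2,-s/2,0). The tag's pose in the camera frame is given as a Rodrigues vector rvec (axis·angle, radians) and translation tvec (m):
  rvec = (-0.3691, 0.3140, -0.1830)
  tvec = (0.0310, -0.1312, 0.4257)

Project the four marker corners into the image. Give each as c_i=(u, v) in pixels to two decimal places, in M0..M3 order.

c0=(263.64, 234.07) c1=(554.25, 177.57) c2=(485.47, 14.57) c3=(245.89, 79.78)

Intrinsics K: fx=604.5, fy=434.5, cx=333.4, cy=255.4
Marker side s = 0.193 m; corners in marker frame (Z=0):
  M0 = (-0.0965, +0.0965, 0)
  M1 = (+0.0965, +0.0965, 0)
  M2 = (+0.0965, -0.0965, 0)
  M3 = (-0.0965, -0.0965, 0)
rvec = (-0.3691, 0.3140, -0.1830), |rvec| = θ = 0.51800 rad = 29.679°
Rodrigues: sinθ=0.49514, 1−cosθ=0.13119; R = I + sinθ·[k]× + (1−cosθ)·[k]×²:
    [+0.93542 +0.11826 +0.33317]
    [-0.23159 +0.91702 +0.32472]
    [-0.26712 -0.38091 +0.88519]
t = (0.0310, -0.1312, 0.4257) m
M0: Pc = R·M0+t = (-0.04786, -0.02036, +0.41472); u = 604.5·(-0.04786)/0.41472 + 333.4 = 263.6446, v = 434.5·(-0.02036)/0.41472 + 255.4 = 234.0697
M1: Pc = R·M1+t = (+0.13268, -0.06506, +0.36317); u = 604.5·(+0.13268)/0.36317 + 333.4 = 554.2506, v = 434.5·(-0.06506)/0.36317 + 255.4 = 177.5652
M2: Pc = R·M2+t = (+0.10986, -0.24204, +0.43668); u = 604.5·(+0.10986)/0.43668 + 333.4 = 485.4744, v = 434.5·(-0.24204)/0.43668 + 255.4 = 14.5679
M3: Pc = R·M3+t = (-0.07068, -0.19734, +0.48823); u = 604.5·(-0.07068)/0.48823 + 333.4 = 245.8883, v = 434.5·(-0.19734)/0.48823 + 255.4 = 79.7757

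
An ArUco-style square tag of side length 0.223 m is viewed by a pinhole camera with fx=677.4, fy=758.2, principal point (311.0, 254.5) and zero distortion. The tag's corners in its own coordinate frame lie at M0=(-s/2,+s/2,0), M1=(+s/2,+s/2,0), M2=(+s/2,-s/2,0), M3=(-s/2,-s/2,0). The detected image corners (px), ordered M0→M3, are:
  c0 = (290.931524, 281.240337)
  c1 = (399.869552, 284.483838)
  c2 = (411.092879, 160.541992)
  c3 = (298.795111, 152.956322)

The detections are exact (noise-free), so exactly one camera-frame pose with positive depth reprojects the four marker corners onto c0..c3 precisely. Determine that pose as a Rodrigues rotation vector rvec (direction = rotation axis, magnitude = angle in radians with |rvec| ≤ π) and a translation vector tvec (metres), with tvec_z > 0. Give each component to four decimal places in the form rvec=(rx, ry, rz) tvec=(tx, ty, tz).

Intrinsics K: fx=677.4, fy=758.2, cx=311.0, cy=254.5
Marker side s = 0.223 m; corners in marker frame (Z=0):
  M0 = (-0.1115, +0.1115, 0)
  M1 = (+0.1115, +0.1115, 0)
  M2 = (+0.1115, -0.1115, 0)
  M3 = (-0.1115, -0.1115, 0)
Detected image corners:
  c0 = (290.931524, 281.240337) px
  c1 = (399.869552, 284.483838) px
  c2 = (411.092879, 160.541992) px
  c3 = (298.795111, 152.956322) px
Planar DLT: solve 8×8 A·h = b for H (H[2,2]=1):
  H  [+547.74558 +9.24446 +351.00573]
  H  [+56.65069 +598.11223 +220.89766]
  H  [+0.14800 +0.14897 +1.00000]
B = K⁻¹H; ‖b₁‖=0.755708, ‖b₂‖=0.755708; λ = 2/(‖b₁‖+‖b₂‖) = 1.323262, sign → tz>0 ⇒ λ=+1.323262
r₁ = λ·B[:,0] = (+0.98007,+0.03313,+0.19585); r₂ = λ·B[:,1] = (-0.07244,+0.97770,+0.19712)
r₃ = r₁×r₂ = (-0.18495,-0.20738,+0.96062); SVD([r₁ r₂ r₃]) → R = UVᵀ:
  R  [+0.98007 -0.07244 -0.18495]
  R  [+0.03313 +0.97770 -0.20738]
  R  [+0.19585 +0.19712 +0.96062]
t = (+0.07815, -0.05865, +1.32326) m
tr R = 2.918391; θ = arccos((tr R − 1)/2) = 0.286653 rad = 16.424°
axis k = ((R−Rᵀ)₃₂, (R−Rᵀ)₁₃, (R−Rᵀ)₂₁) / (2 sinθ) = (+0.715326, -0.673389, +0.186698)
rvec = θ·k = (+0.205051, -0.193029, +0.053517)

rvec=(0.2051, -0.1930, 0.0535) tvec=(0.0781, -0.0586, 1.3233)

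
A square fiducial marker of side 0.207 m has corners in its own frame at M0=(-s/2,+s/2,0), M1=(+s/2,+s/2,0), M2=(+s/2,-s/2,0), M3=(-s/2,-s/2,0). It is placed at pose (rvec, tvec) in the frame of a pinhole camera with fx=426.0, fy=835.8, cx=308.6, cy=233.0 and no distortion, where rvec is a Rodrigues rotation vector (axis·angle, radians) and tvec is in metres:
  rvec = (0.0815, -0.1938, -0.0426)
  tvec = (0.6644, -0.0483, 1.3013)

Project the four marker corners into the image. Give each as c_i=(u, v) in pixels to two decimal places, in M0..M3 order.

c0=(495.62, 271.83) c1=(555.08, 264.16) c2=(556.07, 133.29) c3=(495.82, 137.01)

Intrinsics K: fx=426.0, fy=835.8, cx=308.6, cy=233.0
Marker side s = 0.207 m; corners in marker frame (Z=0):
  M0 = (-0.1035, +0.1035, 0)
  M1 = (+0.1035, +0.1035, 0)
  M2 = (+0.1035, -0.1035, 0)
  M3 = (-0.1035, -0.1035, 0)
rvec = (0.0815, -0.1938, -0.0426), |rvec| = θ = 0.21451 rad = 12.291°
Rodrigues: sinθ=0.21287, 1−cosθ=0.02292; R = I + sinθ·[k]× + (1−cosθ)·[k]×²:
    [+0.98039 +0.03441 -0.19405]
    [-0.05014 +0.99579 -0.07676]
    [+0.19059 +0.08499 +0.97798]
t = (0.6644, -0.0483, 1.3013) m
M0: Pc = R·M0+t = (+0.56649, +0.05995, +1.29037); u = 426.0·(+0.56649)/1.29037 + 308.6 = 495.6200, v = 835.8·(+0.05995)/1.29037 + 233.0 = 271.8332
M1: Pc = R·M1+t = (+0.76943, +0.04957, +1.32982); u = 426.0·(+0.76943)/1.32982 + 308.6 = 555.0824, v = 835.8·(+0.04957)/1.32982 + 233.0 = 264.1578
M2: Pc = R·M2+t = (+0.76231, -0.15655, +1.31223); u = 426.0·(+0.76231)/1.31223 + 308.6 = 556.0748, v = 835.8·(-0.15655)/1.31223 + 233.0 = 133.2861
M3: Pc = R·M3+t = (+0.55937, -0.14617, +1.27278); u = 426.0·(+0.55937)/1.27278 + 308.6 = 495.8212, v = 835.8·(-0.14617)/1.27278 + 233.0 = 137.0111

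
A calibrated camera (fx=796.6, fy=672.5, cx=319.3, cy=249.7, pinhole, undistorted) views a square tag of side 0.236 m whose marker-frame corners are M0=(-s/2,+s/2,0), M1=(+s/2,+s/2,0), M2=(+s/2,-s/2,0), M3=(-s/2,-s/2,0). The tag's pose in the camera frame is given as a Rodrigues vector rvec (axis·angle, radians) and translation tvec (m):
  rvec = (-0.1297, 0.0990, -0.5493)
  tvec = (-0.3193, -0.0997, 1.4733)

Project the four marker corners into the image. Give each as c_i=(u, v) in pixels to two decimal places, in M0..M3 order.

c0=(123.87, 278.24) c1=(232.10, 220.90) c2=(169.11, 131.20) c3=(64.02, 188.03)

Intrinsics K: fx=796.6, fy=672.5, cx=319.3, cy=249.7
Marker side s = 0.236 m; corners in marker frame (Z=0):
  M0 = (-0.1180, +0.1180, 0)
  M1 = (+0.1180, +0.1180, 0)
  M2 = (+0.1180, -0.1180, 0)
  M3 = (-0.1180, -0.1180, 0)
rvec = (-0.1297, 0.0990, -0.5493), |rvec| = θ = 0.57302 rad = 32.832°
Rodrigues: sinθ=0.54217, 1−cosθ=0.15973; R = I + sinθ·[k]× + (1−cosθ)·[k]×²:
    [+0.84845 +0.51348 +0.12833]
    [-0.52598 +0.84503 +0.09626]
    [-0.05901 -0.14917 +0.98705]
t = (-0.3193, -0.0997, 1.4733) m
M0: Pc = R·M0+t = (-0.35883, +0.06208, +1.46266); u = 796.6·(-0.35883)/1.46266 + 319.3 = 123.8747, v = 672.5·(+0.06208)/1.46266 + 249.7 = 278.2427
M1: Pc = R·M1+t = (-0.15859, -0.06205, +1.44873); u = 796.6·(-0.15859)/1.44873 + 319.3 = 232.0967, v = 672.5·(-0.06205)/1.44873 + 249.7 = 220.8960
M2: Pc = R·M2+t = (-0.27977, -0.26148, +1.48394); u = 796.6·(-0.27977)/1.48394 + 319.3 = 169.1133, v = 672.5·(-0.26148)/1.48394 + 249.7 = 131.2014
M3: Pc = R·M3+t = (-0.48001, -0.13735, +1.49787); u = 796.6·(-0.48001)/1.49787 + 319.3 = 64.0205, v = 672.5·(-0.13735)/1.49787 + 249.7 = 188.0341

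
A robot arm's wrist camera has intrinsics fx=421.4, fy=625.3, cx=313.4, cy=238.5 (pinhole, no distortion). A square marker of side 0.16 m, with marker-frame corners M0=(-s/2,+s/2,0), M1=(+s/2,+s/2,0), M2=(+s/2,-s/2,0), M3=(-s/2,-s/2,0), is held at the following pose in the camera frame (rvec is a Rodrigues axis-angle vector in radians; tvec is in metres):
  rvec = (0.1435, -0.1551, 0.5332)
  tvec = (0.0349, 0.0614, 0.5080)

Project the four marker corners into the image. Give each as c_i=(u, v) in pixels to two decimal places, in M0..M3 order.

Intrinsics K: fx=421.4, fy=625.3, cx=313.4, cy=238.5
Marker side s = 0.16 m; corners in marker frame (Z=0):
  M0 = (-0.0800, +0.0800, 0)
  M1 = (+0.0800, +0.0800, 0)
  M2 = (+0.0800, -0.0800, 0)
  M3 = (-0.0800, -0.0800, 0)
rvec = (0.1435, -0.1551, 0.5332), |rvec| = θ = 0.57354 rad = 32.862°
Rodrigues: sinθ=0.54261, 1−cosθ=0.16002; R = I + sinθ·[k]× + (1−cosθ)·[k]×²:
    [+0.85000 -0.51527 -0.10952]
    [+0.49362 +0.85169 -0.17599]
    [+0.18396 +0.09553 +0.97828]
t = (0.0349, 0.0614, 0.5080) m
M0: Pc = R·M0+t = (-0.07432, +0.09005, +0.50093); u = 421.4·(-0.07432)/0.50093 + 313.4 = 250.8774, v = 625.3·(+0.09005)/0.50093 + 238.5 = 350.9027
M1: Pc = R·M1+t = (+0.06168, +0.16902, +0.53036); u = 421.4·(+0.06168)/0.53036 + 313.4 = 362.4070, v = 625.3·(+0.16902)/0.53036 + 238.5 = 437.7818
M2: Pc = R·M2+t = (+0.14412, +0.03275, +0.51507); u = 421.4·(+0.14412)/0.51507 + 313.4 = 431.3111, v = 625.3·(+0.03275)/0.51507 + 238.5 = 278.2640
M3: Pc = R·M3+t = (+0.00812, -0.04622, +0.48564); u = 421.4·(+0.00812)/0.48564 + 313.4 = 320.4473, v = 625.3·(-0.04622)/0.48564 + 238.5 = 178.9827

c0=(250.88, 350.90) c1=(362.41, 437.78) c2=(431.31, 278.26) c3=(320.45, 178.98)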